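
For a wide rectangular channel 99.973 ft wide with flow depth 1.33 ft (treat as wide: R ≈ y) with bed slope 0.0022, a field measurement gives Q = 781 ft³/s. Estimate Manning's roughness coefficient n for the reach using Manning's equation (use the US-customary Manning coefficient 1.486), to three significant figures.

0.0144

A = b·y = 99.973 × 1.33 = 133.0 ft²
Wide channel: R ≈ y = 1.33 ft
n = (1.486/Q)·A·R^(2/3)·S^(1/2) = (1.486/781) × 133.0 × 1.209 × 0.04690 = 0.01435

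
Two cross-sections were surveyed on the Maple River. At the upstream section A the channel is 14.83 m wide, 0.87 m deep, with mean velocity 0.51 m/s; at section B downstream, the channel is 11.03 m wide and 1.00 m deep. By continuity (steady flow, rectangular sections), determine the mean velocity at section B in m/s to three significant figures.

Q = A₁V₁ = (14.83×0.87) × 0.51 = 6.580 m³/s
A₂ = 11.03 × 1.00 = 11.03 m²
V₂ = Q/A₂ = 6.580/11.03 = 0.5966 m/s

0.597 m/s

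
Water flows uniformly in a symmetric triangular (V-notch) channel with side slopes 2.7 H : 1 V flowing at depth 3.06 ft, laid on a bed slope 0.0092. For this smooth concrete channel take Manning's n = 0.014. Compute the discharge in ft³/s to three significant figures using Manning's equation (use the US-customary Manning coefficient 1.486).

A = z·y² = 2.7×3.06² = 25.28 ft²
P = 2y√(1+z²) = 2×3.06×√(1+2.7²) = 17.62 ft
R = A/P = 25.28/17.62 = 1.435 ft
Q = (1.486/n)·A·R^(2/3)·S^(1/2) = (1.486/0.014) × 25.28 × 1.435^(2/3) × 0.0092^(1/2) = 327.4 ft³/s

327 ft³/s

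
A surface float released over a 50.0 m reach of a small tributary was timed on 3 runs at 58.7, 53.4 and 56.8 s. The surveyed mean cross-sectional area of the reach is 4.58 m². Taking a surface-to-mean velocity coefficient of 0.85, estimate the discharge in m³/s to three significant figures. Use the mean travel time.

t̄ = (58.7 + 53.4 + 56.8) / 3 = 56.3 s
v_surface = L / t̄ = 50.0 / 56.3 = 0.8881 m/s
v_mean = 0.85 × 0.8881 = 0.7549 m/s
Q = A × v_mean = 4.58 × 0.7549 = 3.457 m³/s

3.46 m³/s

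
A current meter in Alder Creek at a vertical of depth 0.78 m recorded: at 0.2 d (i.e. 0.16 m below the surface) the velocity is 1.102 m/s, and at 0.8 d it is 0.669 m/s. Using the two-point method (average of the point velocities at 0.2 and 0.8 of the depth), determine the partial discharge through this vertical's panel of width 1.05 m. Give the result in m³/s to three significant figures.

v̄ = (1.102 + 0.669) / 2 = 0.8855 m/s
q = v̄ × d × w = 0.8855 × 0.78 × 1.05 = 0.7252 m³/s

0.725 m³/s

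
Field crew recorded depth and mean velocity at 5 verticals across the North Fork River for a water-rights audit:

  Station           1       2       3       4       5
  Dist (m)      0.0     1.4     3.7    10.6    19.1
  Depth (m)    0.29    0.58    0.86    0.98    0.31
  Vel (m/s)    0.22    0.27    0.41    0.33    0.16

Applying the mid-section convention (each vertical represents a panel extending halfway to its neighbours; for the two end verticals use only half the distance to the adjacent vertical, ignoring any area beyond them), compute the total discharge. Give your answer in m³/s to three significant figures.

4.66 m³/s

w_1 = (1.4 − 0.0)/2 = 0.7 m; q_1 = 0.22 × 0.29 × 0.7 = 0.04466 m³/s
w_2 = (3.7 − 0.0)/2 = 1.85 m; q_2 = 0.27 × 0.58 × 1.85 = 0.2897 m³/s
w_3 = (10.6 − 1.4)/2 = 4.6 m; q_3 = 0.41 × 0.86 × 4.6 = 1.622 m³/s
w_4 = (19.1 − 3.7)/2 = 7.7 m; q_4 = 0.33 × 0.98 × 7.7 = 2.490 m³/s
w_5 = (19.1 − 10.6)/2 = 4.25 m; q_5 = 0.16 × 0.31 × 4.25 = 0.2108 m³/s
Q = Σ qᵢ = 4.657 m³/s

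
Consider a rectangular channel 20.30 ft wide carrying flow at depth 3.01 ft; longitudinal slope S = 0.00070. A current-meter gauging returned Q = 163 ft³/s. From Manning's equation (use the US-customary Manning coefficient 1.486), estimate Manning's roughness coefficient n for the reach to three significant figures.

A = b·y = 20.30 × 3.01 = 61.10 ft²
P = b + 2y = 20.30 + 2×3.01 = 26.32 ft
R = A/P = 61.10/26.32 = 2.322 ft
n = (1.486/Q)·A·R^(2/3)·S^(1/2) = (1.486/163) × 61.10 × 1.753 × 0.02646 = 0.02584

0.0258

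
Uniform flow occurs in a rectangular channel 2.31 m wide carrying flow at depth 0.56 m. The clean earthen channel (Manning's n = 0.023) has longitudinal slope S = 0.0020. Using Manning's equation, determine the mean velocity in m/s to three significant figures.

A = b·y = 2.31 × 0.56 = 1.294 m²
P = b + 2y = 2.31 + 2×0.56 = 3.430 m
R = A/P = 1.294/3.430 = 0.3771 m
Q = (1/n)·A·R^(2/3)·S^(1/2) = (1/0.023) × 1.294 × 0.3771^(2/3) × 0.0020^(1/2) = 1.313 m³/s
V = Q/A = 1.313/1.294 = 1.015 m/s

1.01 m/s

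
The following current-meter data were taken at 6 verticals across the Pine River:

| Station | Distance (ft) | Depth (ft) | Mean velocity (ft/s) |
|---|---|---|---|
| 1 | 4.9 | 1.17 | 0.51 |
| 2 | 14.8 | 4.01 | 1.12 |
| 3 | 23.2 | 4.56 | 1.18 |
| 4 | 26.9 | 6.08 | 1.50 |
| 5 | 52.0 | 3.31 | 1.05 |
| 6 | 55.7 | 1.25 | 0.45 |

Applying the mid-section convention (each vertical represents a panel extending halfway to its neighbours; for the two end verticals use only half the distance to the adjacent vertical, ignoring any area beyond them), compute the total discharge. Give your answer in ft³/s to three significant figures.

w_1 = (14.8 − 4.9)/2 = 4.95 ft; q_1 = 0.51 × 1.17 × 4.95 = 2.954 ft³/s
w_2 = (23.2 − 4.9)/2 = 9.15 ft; q_2 = 1.12 × 4.01 × 9.15 = 41.09 ft³/s
w_3 = (26.9 − 14.8)/2 = 6.05 ft; q_3 = 1.18 × 4.56 × 6.05 = 32.55 ft³/s
w_4 = (52.0 − 23.2)/2 = 14.4 ft; q_4 = 1.50 × 6.08 × 14.4 = 131.3 ft³/s
w_5 = (55.7 − 26.9)/2 = 14.4 ft; q_5 = 1.05 × 3.31 × 14.4 = 50.05 ft³/s
w_6 = (55.7 − 52.0)/2 = 1.85 ft; q_6 = 0.45 × 1.25 × 1.85 = 1.041 ft³/s
Q = Σ qᵢ = 259.0 ft³/s

259 ft³/s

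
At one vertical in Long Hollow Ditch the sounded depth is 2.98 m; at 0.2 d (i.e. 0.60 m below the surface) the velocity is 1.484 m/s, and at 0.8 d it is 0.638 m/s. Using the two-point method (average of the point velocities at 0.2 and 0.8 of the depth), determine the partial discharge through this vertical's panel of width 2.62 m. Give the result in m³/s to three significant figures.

v̄ = (1.484 + 0.638) / 2 = 1.061 m/s
q = v̄ × d × w = 1.061 × 2.98 × 2.62 = 8.284 m³/s

8.28 m³/s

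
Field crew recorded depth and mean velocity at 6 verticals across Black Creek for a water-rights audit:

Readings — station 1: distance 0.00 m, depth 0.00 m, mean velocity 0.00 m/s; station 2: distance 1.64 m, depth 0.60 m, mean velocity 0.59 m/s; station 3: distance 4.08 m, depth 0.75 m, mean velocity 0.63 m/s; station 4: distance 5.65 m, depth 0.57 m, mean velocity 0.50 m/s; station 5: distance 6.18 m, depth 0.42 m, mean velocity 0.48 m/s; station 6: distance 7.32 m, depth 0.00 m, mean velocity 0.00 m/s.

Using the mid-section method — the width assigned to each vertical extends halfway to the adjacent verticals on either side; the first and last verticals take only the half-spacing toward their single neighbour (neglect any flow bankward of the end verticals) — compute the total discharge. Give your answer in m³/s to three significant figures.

w_2 = (4.08 − 0.00)/2 = 2.04 m; q_2 = 0.59 × 0.60 × 2.04 = 0.7222 m³/s
w_3 = (5.65 − 1.64)/2 = 2.005 m; q_3 = 0.63 × 0.75 × 2.005 = 0.9474 m³/s
w_4 = (6.18 − 4.08)/2 = 1.05 m; q_4 = 0.50 × 0.57 × 1.05 = 0.2993 m³/s
w_5 = (7.32 − 5.65)/2 = 0.835 m; q_5 = 0.48 × 0.42 × 0.835 = 0.1683 m³/s
Stations 1, 6 contribute zero (depth or velocity is 0).
Q = Σ qᵢ = 2.137 m³/s

2.14 m³/s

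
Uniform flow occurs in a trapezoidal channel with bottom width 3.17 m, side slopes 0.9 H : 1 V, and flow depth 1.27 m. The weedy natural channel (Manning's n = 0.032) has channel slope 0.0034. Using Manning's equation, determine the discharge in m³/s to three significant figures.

A = (b + z·y)·y = (3.17 + 0.9×1.27)×1.27 = 5.478 m²
P = b + 2y√(1+z²) = 3.17 + 2×1.27×√(1+0.9²) = 6.587 m
R = A/P = 5.478/6.587 = 0.8315 m
Q = (1/n)·A·R^(2/3)·S^(1/2) = (1/0.032) × 5.478 × 0.8315^(2/3) × 0.0034^(1/2) = 8.826 m³/s

8.83 m³/s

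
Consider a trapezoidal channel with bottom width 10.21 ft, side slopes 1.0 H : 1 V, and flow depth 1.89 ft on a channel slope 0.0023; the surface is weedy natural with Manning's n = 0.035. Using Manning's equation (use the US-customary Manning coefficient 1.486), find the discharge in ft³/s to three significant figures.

60.2 ft³/s

A = (b + z·y)·y = (10.21 + 1.0×1.89)×1.89 = 22.87 ft²
P = b + 2y√(1+z²) = 10.21 + 2×1.89×√(1+1.0²) = 15.56 ft
R = A/P = 22.87/15.56 = 1.470 ft
Q = (1.486/n)·A·R^(2/3)·S^(1/2) = (1.486/0.035) × 22.87 × 1.470^(2/3) × 0.0023^(1/2) = 60.21 ft³/s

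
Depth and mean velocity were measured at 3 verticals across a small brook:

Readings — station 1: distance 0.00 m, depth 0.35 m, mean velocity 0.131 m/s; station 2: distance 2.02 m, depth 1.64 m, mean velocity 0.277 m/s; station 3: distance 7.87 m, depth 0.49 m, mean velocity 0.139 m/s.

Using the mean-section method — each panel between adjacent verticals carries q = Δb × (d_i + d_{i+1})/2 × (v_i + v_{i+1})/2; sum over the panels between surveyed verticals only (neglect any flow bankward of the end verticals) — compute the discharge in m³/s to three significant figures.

Panel 1-2: Δb = 2.02 m, d̄ = (0.35+1.64)/2 = 0.995, v̄ = (0.131+0.277)/2 = 0.204 → q = 2.02×0.995×0.204 = 0.4100 m³/s
Panel 2-3: Δb = 5.85 m, d̄ = (1.64+0.49)/2 = 1.065, v̄ = (0.277+0.139)/2 = 0.208 → q = 5.85×1.065×0.208 = 1.296 m³/s
Q = Σ q = 1.706 m³/s

1.71 m³/s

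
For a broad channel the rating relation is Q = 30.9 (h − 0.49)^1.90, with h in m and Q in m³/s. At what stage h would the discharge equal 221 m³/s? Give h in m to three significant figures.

3.31 m

h − h₀ = (Q/C)^(1/b) = (221/30.9)^(1/1.90) = 2.816 m
h = 0.49 + 2.816 = 3.306 m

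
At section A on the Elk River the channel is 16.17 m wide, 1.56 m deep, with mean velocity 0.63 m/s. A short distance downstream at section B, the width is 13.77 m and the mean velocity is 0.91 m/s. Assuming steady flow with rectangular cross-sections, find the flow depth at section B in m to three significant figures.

1.27 m

Q = A₁V₁ = (16.17×1.56) × 0.63 = 15.89 m³/s
d₂ = Q/(b₂ V₂) = 15.89/(13.77×0.91) = 1.268 m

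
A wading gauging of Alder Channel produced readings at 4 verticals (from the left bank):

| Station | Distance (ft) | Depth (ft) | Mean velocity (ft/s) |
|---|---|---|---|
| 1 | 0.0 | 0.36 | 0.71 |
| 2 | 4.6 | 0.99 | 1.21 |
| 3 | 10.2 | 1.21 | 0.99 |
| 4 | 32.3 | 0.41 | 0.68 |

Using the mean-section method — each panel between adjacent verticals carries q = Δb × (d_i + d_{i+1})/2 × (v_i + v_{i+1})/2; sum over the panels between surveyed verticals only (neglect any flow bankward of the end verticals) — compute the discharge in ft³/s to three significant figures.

24.7 ft³/s

Panel 1-2: Δb = 4.6 ft, d̄ = (0.36+0.99)/2 = 0.675, v̄ = (0.71+1.21)/2 = 0.96 → q = 4.6×0.675×0.96 = 2.981 ft³/s
Panel 2-3: Δb = 5.6 ft, d̄ = (0.99+1.21)/2 = 1.1, v̄ = (1.21+0.99)/2 = 1.1 → q = 5.6×1.1×1.1 = 6.776 ft³/s
Panel 3-4: Δb = 22.1 ft, d̄ = (1.21+0.41)/2 = 0.81, v̄ = (0.99+0.68)/2 = 0.835 → q = 22.1×0.81×0.835 = 14.95 ft³/s
Q = Σ q = 24.70 ft³/s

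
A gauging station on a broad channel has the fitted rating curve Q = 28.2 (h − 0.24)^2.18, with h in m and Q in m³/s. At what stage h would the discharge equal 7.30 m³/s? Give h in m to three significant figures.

0.778 m

h − h₀ = (Q/C)^(1/b) = (7.30/28.2)^(1/2.18) = 0.5380 m
h = 0.24 + 0.5380 = 0.7780 m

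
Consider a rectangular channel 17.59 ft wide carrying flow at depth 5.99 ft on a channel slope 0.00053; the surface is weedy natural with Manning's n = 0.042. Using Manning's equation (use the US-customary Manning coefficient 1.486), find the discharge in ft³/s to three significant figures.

A = b·y = 17.59 × 5.99 = 105.4 ft²
P = b + 2y = 17.59 + 2×5.99 = 29.57 ft
R = A/P = 105.4/29.57 = 3.563 ft
Q = (1.486/n)·A·R^(2/3)·S^(1/2) = (1.486/0.042) × 105.4 × 3.563^(2/3) × 0.00053^(1/2) = 200.2 ft³/s

200 ft³/s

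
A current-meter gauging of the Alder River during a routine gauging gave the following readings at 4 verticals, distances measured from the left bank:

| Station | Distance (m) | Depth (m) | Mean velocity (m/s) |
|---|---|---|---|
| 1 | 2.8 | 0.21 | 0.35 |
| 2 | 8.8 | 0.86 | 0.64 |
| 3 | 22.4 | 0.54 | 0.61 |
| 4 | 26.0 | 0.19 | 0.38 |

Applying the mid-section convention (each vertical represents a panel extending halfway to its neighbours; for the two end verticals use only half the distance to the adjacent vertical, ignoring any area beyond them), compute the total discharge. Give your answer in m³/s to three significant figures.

w_1 = (8.8 − 2.8)/2 = 3 m; q_1 = 0.35 × 0.21 × 3 = 0.2205 m³/s
w_2 = (22.4 − 2.8)/2 = 9.8 m; q_2 = 0.64 × 0.86 × 9.8 = 5.394 m³/s
w_3 = (26.0 − 8.8)/2 = 8.6 m; q_3 = 0.61 × 0.54 × 8.6 = 2.833 m³/s
w_4 = (26.0 − 22.4)/2 = 1.8 m; q_4 = 0.38 × 0.19 × 1.8 = 0.1300 m³/s
Q = Σ qᵢ = 8.577 m³/s

8.58 m³/s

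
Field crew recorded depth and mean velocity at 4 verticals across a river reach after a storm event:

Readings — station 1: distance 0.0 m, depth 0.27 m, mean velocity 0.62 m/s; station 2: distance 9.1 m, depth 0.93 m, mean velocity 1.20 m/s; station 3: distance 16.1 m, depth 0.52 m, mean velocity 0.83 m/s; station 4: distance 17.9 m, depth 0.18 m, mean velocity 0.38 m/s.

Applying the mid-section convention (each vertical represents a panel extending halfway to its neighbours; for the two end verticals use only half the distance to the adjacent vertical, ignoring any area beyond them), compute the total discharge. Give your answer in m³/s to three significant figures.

11.7 m³/s

w_1 = (9.1 − 0.0)/2 = 4.55 m; q_1 = 0.62 × 0.27 × 4.55 = 0.7617 m³/s
w_2 = (16.1 − 0.0)/2 = 8.05 m; q_2 = 1.20 × 0.93 × 8.05 = 8.984 m³/s
w_3 = (17.9 − 9.1)/2 = 4.4 m; q_3 = 0.83 × 0.52 × 4.4 = 1.899 m³/s
w_4 = (17.9 − 16.1)/2 = 0.9 m; q_4 = 0.38 × 0.18 × 0.9 = 0.06156 m³/s
Q = Σ qᵢ = 11.71 m³/s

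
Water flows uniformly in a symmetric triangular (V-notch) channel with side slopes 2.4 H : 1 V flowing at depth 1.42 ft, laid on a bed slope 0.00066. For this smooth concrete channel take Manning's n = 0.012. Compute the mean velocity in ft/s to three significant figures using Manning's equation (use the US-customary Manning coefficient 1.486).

A = z·y² = 2.4×1.42² = 4.839 ft²
P = 2y√(1+z²) = 2×1.42×√(1+2.4²) = 7.384 ft
R = A/P = 4.839/7.384 = 0.6554 ft
Q = (1.486/n)·A·R^(2/3)·S^(1/2) = (1.486/0.012) × 4.839 × 0.6554^(2/3) × 0.00066^(1/2) = 11.62 ft³/s
V = Q/A = 11.62/4.839 = 2.400 ft/s

2.40 ft/s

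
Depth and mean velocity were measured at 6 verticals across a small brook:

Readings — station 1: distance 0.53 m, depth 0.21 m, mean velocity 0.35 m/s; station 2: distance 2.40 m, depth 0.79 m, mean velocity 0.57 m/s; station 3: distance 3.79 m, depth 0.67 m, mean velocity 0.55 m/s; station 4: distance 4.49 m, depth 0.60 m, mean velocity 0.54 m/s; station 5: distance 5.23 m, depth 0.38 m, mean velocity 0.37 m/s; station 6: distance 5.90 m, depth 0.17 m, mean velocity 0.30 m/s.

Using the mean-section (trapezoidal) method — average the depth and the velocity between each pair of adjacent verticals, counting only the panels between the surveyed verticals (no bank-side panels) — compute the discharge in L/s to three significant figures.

1470 L/s

Panel 1-2: Δb = 1.87 m, d̄ = (0.21+0.79)/2 = 0.5, v̄ = (0.35+0.57)/2 = 0.46 → q = 1.87×0.5×0.46 = 0.4301 m³/s
Panel 2-3: Δb = 1.39 m, d̄ = (0.79+0.67)/2 = 0.73, v̄ = (0.57+0.55)/2 = 0.56 → q = 1.39×0.73×0.56 = 0.5682 m³/s
Panel 3-4: Δb = 0.7 m, d̄ = (0.67+0.60)/2 = 0.635, v̄ = (0.55+0.54)/2 = 0.545 → q = 0.7×0.635×0.545 = 0.2423 m³/s
Panel 4-5: Δb = 0.74 m, d̄ = (0.60+0.38)/2 = 0.49, v̄ = (0.54+0.37)/2 = 0.455 → q = 0.74×0.49×0.455 = 0.1650 m³/s
Panel 5-6: Δb = 0.67 m, d̄ = (0.38+0.17)/2 = 0.275, v̄ = (0.37+0.30)/2 = 0.335 → q = 0.67×0.275×0.335 = 0.06172 m³/s
Q = Σ q = 1.467 m³/s
= 1.467 × 1000 = 1467 L/s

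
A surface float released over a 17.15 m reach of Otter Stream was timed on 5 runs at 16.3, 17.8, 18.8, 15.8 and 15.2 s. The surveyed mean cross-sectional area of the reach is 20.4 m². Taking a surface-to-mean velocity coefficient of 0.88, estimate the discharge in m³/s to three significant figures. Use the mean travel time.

18.3 m³/s

t̄ = (16.3 + 17.8 + 18.8 + 15.8 + 15.2) / 5 = 16.78 s
v_surface = L / t̄ = 17.15 / 16.78 = 1.022 m/s
v_mean = 0.88 × 1.022 = 0.8994 m/s
Q = A × v_mean = 20.4 × 0.8994 = 18.35 m³/s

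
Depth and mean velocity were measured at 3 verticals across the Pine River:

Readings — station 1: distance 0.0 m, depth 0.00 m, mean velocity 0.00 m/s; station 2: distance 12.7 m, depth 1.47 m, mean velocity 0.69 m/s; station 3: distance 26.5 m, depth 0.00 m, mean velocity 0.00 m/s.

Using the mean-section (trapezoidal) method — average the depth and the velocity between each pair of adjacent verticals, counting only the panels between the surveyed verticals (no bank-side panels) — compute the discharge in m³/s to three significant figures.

Panel 1-2: Δb = 12.7 m, d̄ = (0.00+1.47)/2 = 0.735, v̄ = (0.00+0.69)/2 = 0.345 → q = 12.7×0.735×0.345 = 3.220 m³/s
Panel 2-3: Δb = 13.8 m, d̄ = (1.47+0.00)/2 = 0.735, v̄ = (0.69+0.00)/2 = 0.345 → q = 13.8×0.735×0.345 = 3.499 m³/s
Q = Σ q = 6.720 m³/s

6.72 m³/s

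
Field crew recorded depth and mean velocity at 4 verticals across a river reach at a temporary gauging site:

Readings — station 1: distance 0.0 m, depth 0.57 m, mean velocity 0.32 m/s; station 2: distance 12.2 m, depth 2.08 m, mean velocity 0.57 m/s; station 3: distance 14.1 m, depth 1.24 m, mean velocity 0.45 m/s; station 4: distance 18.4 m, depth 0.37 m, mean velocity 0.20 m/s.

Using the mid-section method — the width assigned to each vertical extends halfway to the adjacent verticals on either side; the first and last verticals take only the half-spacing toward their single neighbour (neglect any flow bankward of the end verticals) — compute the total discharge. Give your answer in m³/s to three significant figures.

w_1 = (12.2 − 0.0)/2 = 6.1 m; q_1 = 0.32 × 0.57 × 6.1 = 1.113 m³/s
w_2 = (14.1 − 0.0)/2 = 7.05 m; q_2 = 0.57 × 2.08 × 7.05 = 8.358 m³/s
w_3 = (18.4 − 12.2)/2 = 3.1 m; q_3 = 0.45 × 1.24 × 3.1 = 1.730 m³/s
w_4 = (18.4 − 14.1)/2 = 2.15 m; q_4 = 0.20 × 0.37 × 2.15 = 0.1591 m³/s
Q = Σ qᵢ = 11.36 m³/s

11.4 m³/s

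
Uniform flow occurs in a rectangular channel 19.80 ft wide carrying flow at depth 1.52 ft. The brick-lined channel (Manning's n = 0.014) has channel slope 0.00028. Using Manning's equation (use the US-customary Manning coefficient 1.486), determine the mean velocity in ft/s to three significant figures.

A = b·y = 19.80 × 1.52 = 30.10 ft²
P = b + 2y = 19.80 + 2×1.52 = 22.84 ft
R = A/P = 30.10/22.84 = 1.318 ft
Q = (1.486/n)·A·R^(2/3)·S^(1/2) = (1.486/0.014) × 30.10 × 1.318^(2/3) × 0.00028^(1/2) = 64.25 ft³/s
V = Q/A = 64.25/30.10 = 2.135 ft/s

2.13 ft/s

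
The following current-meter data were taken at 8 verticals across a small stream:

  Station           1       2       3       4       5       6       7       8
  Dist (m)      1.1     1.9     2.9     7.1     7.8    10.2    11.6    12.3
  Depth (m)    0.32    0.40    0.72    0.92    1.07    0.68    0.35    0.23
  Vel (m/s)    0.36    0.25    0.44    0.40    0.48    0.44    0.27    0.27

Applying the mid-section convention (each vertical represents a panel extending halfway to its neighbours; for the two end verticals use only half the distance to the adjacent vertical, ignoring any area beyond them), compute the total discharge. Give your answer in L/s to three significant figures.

w_1 = (1.9 − 1.1)/2 = 0.4 m; q_1 = 0.36 × 0.32 × 0.4 = 0.04608 m³/s
w_2 = (2.9 − 1.1)/2 = 0.9 m; q_2 = 0.25 × 0.40 × 0.9 = 0.09000 m³/s
w_3 = (7.1 − 1.9)/2 = 2.6 m; q_3 = 0.44 × 0.72 × 2.6 = 0.8237 m³/s
w_4 = (7.8 − 2.9)/2 = 2.45 m; q_4 = 0.40 × 0.92 × 2.45 = 0.9016 m³/s
w_5 = (10.2 − 7.1)/2 = 1.55 m; q_5 = 0.48 × 1.07 × 1.55 = 0.7961 m³/s
w_6 = (11.6 − 7.8)/2 = 1.9 m; q_6 = 0.44 × 0.68 × 1.9 = 0.5685 m³/s
w_7 = (12.3 − 10.2)/2 = 1.05 m; q_7 = 0.27 × 0.35 × 1.05 = 0.09923 m³/s
w_8 = (12.3 − 11.6)/2 = 0.35 m; q_8 = 0.27 × 0.23 × 0.35 = 0.02174 m³/s
Q = Σ qᵢ = 3.347 m³/s
= 3.347 × 1000 = 3347 L/s

3350 L/s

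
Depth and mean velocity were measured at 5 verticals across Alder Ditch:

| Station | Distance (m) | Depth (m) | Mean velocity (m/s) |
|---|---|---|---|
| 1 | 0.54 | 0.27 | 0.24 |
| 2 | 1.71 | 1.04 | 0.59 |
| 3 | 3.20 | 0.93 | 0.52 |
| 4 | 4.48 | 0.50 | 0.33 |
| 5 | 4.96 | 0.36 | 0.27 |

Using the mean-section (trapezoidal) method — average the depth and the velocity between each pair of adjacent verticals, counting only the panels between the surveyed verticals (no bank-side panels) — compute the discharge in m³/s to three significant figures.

Panel 1-2: Δb = 1.17 m, d̄ = (0.27+1.04)/2 = 0.655, v̄ = (0.24+0.59)/2 = 0.415 → q = 1.17×0.655×0.415 = 0.3180 m³/s
Panel 2-3: Δb = 1.49 m, d̄ = (1.04+0.93)/2 = 0.985, v̄ = (0.59+0.52)/2 = 0.555 → q = 1.49×0.985×0.555 = 0.8145 m³/s
Panel 3-4: Δb = 1.28 m, d̄ = (0.93+0.50)/2 = 0.715, v̄ = (0.52+0.33)/2 = 0.425 → q = 1.28×0.715×0.425 = 0.3890 m³/s
Panel 4-5: Δb = 0.48 m, d̄ = (0.50+0.36)/2 = 0.43, v̄ = (0.33+0.27)/2 = 0.3 → q = 0.48×0.43×0.3 = 0.06192 m³/s
Q = Σ q = 1.583 m³/s

1.58 m³/s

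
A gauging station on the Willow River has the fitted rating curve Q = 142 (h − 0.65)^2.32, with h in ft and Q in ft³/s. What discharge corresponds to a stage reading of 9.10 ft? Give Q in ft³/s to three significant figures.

20100 ft³/s

Q = 142 × (9.10 − 0.65)^2.32 = 142 × 8.45^2.32 = 20070 ft³/s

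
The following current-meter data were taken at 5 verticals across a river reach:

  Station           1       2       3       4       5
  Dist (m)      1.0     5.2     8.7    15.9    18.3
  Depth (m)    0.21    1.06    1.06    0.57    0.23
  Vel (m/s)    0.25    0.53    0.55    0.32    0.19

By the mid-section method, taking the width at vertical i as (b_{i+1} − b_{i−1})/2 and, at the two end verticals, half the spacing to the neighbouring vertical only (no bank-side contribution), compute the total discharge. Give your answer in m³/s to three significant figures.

6.32 m³/s

w_1 = (5.2 − 1.0)/2 = 2.1 m; q_1 = 0.25 × 0.21 × 2.1 = 0.1103 m³/s
w_2 = (8.7 − 1.0)/2 = 3.85 m; q_2 = 0.53 × 1.06 × 3.85 = 2.163 m³/s
w_3 = (15.9 − 5.2)/2 = 5.35 m; q_3 = 0.55 × 1.06 × 5.35 = 3.119 m³/s
w_4 = (18.3 − 8.7)/2 = 4.8 m; q_4 = 0.32 × 0.57 × 4.8 = 0.8755 m³/s
w_5 = (18.3 − 15.9)/2 = 1.2 m; q_5 = 0.19 × 0.23 × 1.2 = 0.05244 m³/s
Q = Σ qᵢ = 6.320 m³/s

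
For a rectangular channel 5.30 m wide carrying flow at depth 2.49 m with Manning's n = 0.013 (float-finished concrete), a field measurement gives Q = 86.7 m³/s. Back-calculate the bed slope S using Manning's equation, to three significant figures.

0.00523

A = b·y = 5.30 × 2.49 = 13.20 m²
P = b + 2y = 5.30 + 2×2.49 = 10.28 m
R = A/P = 13.20/10.28 = 1.284 m
S = (Q·n / (1·A·R^(2/3)))² = (86.7×0.013 / (1×13.20×1.181))² = 0.005228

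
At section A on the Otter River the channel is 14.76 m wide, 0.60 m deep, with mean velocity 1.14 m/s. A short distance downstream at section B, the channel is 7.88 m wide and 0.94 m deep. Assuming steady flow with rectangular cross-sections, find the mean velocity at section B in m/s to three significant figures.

1.36 m/s

Q = A₁V₁ = (14.76×0.60) × 1.14 = 10.10 m³/s
A₂ = 7.88 × 0.94 = 7.407 m²
V₂ = Q/A₂ = 10.10/7.407 = 1.363 m/s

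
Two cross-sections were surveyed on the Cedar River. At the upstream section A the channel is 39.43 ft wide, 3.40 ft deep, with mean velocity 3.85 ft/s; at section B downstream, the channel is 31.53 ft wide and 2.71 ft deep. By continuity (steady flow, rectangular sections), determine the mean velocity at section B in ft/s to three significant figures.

Q = A₁V₁ = (39.43×3.40) × 3.85 = 516.1 ft³/s
A₂ = 31.53 × 2.71 = 85.45 ft²
V₂ = Q/A₂ = 516.1/85.45 = 6.041 ft/s

6.04 ft/s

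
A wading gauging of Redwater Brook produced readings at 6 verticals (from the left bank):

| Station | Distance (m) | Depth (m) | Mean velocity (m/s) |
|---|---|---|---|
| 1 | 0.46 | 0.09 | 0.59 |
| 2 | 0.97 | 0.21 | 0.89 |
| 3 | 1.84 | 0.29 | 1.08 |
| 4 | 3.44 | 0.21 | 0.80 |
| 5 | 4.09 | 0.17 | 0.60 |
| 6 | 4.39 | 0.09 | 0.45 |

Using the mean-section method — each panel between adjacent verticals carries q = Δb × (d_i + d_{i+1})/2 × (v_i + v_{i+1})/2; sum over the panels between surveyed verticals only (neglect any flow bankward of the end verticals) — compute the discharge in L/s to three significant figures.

754 L/s

Panel 1-2: Δb = 0.51 m, d̄ = (0.09+0.21)/2 = 0.15, v̄ = (0.59+0.89)/2 = 0.74 → q = 0.51×0.15×0.74 = 0.05661 m³/s
Panel 2-3: Δb = 0.87 m, d̄ = (0.21+0.29)/2 = 0.25, v̄ = (0.89+1.08)/2 = 0.985 → q = 0.87×0.25×0.985 = 0.2142 m³/s
Panel 3-4: Δb = 1.6 m, d̄ = (0.29+0.21)/2 = 0.25, v̄ = (1.08+0.80)/2 = 0.94 → q = 1.6×0.25×0.94 = 0.3760 m³/s
Panel 4-5: Δb = 0.65 m, d̄ = (0.21+0.17)/2 = 0.19, v̄ = (0.80+0.60)/2 = 0.7 → q = 0.65×0.19×0.7 = 0.08645 m³/s
Panel 5-6: Δb = 0.3 m, d̄ = (0.17+0.09)/2 = 0.13, v̄ = (0.60+0.45)/2 = 0.525 → q = 0.3×0.13×0.525 = 0.02048 m³/s
Q = Σ q = 0.7538 m³/s
= 0.7538 × 1000 = 753.8 L/s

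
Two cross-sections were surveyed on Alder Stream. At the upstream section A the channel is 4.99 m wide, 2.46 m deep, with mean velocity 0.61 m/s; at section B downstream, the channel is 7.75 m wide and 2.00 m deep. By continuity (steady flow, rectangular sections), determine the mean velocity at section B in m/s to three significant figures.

0.483 m/s

Q = A₁V₁ = (4.99×2.46) × 0.61 = 7.488 m³/s
A₂ = 7.75 × 2.00 = 15.50 m²
V₂ = Q/A₂ = 7.488/15.50 = 0.4831 m/s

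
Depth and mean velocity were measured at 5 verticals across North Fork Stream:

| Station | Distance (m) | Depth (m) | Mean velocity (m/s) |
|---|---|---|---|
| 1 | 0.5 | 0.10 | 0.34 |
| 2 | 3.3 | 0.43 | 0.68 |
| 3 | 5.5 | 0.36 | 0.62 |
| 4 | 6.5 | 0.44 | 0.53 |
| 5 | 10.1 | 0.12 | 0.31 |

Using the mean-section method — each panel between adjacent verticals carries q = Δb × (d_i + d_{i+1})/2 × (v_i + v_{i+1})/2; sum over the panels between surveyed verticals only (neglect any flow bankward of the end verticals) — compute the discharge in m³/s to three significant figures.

Panel 1-2: Δb = 2.8 m, d̄ = (0.10+0.43)/2 = 0.265, v̄ = (0.34+0.68)/2 = 0.51 → q = 2.8×0.265×0.51 = 0.3784 m³/s
Panel 2-3: Δb = 2.2 m, d̄ = (0.43+0.36)/2 = 0.395, v̄ = (0.68+0.62)/2 = 0.65 → q = 2.2×0.395×0.65 = 0.5649 m³/s
Panel 3-4: Δb = 1 m, d̄ = (0.36+0.44)/2 = 0.4, v̄ = (0.62+0.53)/2 = 0.575 → q = 1×0.4×0.575 = 0.2300 m³/s
Panel 4-5: Δb = 3.6 m, d̄ = (0.44+0.12)/2 = 0.28, v̄ = (0.53+0.31)/2 = 0.42 → q = 3.6×0.28×0.42 = 0.4234 m³/s
Q = Σ q = 1.597 m³/s

1.60 m³/s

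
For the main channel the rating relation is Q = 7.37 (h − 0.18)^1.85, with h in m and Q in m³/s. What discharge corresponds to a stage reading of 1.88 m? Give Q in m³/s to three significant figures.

Q = 7.37 × (1.88 − 0.18)^1.85 = 7.37 × 1.7^1.85 = 19.67 m³/s

19.7 m³/s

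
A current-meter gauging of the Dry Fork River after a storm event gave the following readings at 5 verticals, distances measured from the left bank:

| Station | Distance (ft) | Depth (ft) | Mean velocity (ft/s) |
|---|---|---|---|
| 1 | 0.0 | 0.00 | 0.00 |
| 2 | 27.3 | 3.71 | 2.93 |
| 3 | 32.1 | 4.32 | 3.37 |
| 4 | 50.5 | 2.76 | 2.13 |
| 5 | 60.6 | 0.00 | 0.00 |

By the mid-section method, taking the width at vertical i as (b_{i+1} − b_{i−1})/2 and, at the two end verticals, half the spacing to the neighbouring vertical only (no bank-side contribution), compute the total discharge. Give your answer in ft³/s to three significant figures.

w_2 = (32.1 − 0.0)/2 = 16.05 ft; q_2 = 2.93 × 3.71 × 16.05 = 174.5 ft³/s
w_3 = (50.5 − 27.3)/2 = 11.6 ft; q_3 = 3.37 × 4.32 × 11.6 = 168.9 ft³/s
w_4 = (60.6 − 32.1)/2 = 14.25 ft; q_4 = 2.13 × 2.76 × 14.25 = 83.77 ft³/s
Stations 1, 5 contribute zero (depth or velocity is 0).
Q = Σ qᵢ = 427.1 ft³/s

427 ft³/s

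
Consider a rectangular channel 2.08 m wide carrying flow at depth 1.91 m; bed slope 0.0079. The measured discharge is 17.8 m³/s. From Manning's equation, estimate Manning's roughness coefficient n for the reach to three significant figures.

0.0152

A = b·y = 2.08 × 1.91 = 3.973 m²
P = b + 2y = 2.08 + 2×1.91 = 5.900 m
R = A/P = 3.973/5.900 = 0.6734 m
n = (1/Q)·A·R^(2/3)·S^(1/2) = (1/17.8) × 3.973 × 0.7682 × 0.08888 = 0.01524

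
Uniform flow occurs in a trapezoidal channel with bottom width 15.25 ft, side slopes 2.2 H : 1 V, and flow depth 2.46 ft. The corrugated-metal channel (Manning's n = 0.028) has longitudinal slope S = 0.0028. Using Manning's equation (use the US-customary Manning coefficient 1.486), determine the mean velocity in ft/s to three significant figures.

A = (b + z·y)·y = (15.25 + 2.2×2.46)×2.46 = 50.83 ft²
P = b + 2y√(1+z²) = 15.25 + 2×2.46×√(1+2.2²) = 27.14 ft
R = A/P = 50.83/27.14 = 1.873 ft
Q = (1.486/n)·A·R^(2/3)·S^(1/2) = (1.486/0.028) × 50.83 × 1.873^(2/3) × 0.0028^(1/2) = 216.9 ft³/s
V = Q/A = 216.9/50.83 = 4.267 ft/s

4.27 ft/s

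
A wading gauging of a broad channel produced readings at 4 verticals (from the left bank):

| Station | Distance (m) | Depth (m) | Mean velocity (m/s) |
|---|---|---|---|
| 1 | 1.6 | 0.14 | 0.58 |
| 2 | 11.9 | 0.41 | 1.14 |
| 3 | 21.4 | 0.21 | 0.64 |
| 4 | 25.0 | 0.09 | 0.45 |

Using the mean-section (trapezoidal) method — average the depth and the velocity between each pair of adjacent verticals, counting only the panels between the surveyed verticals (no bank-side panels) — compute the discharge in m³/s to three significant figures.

5.35 m³/s

Panel 1-2: Δb = 10.3 m, d̄ = (0.14+0.41)/2 = 0.275, v̄ = (0.58+1.14)/2 = 0.86 → q = 10.3×0.275×0.86 = 2.436 m³/s
Panel 2-3: Δb = 9.5 m, d̄ = (0.41+0.21)/2 = 0.31, v̄ = (1.14+0.64)/2 = 0.89 → q = 9.5×0.31×0.89 = 2.621 m³/s
Panel 3-4: Δb = 3.6 m, d̄ = (0.21+0.09)/2 = 0.15, v̄ = (0.64+0.45)/2 = 0.545 → q = 3.6×0.15×0.545 = 0.2943 m³/s
Q = Σ q = 5.351 m³/s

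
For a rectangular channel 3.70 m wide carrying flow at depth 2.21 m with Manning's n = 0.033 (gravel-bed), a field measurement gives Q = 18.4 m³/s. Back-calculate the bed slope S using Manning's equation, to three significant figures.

A = b·y = 3.70 × 2.21 = 8.177 m²
P = b + 2y = 3.70 + 2×2.21 = 8.120 m
R = A/P = 8.177/8.120 = 1.007 m
S = (Q·n / (1·A·R^(2/3)))² = (18.4×0.033 / (1×8.177×1.005))² = 0.005463

0.00546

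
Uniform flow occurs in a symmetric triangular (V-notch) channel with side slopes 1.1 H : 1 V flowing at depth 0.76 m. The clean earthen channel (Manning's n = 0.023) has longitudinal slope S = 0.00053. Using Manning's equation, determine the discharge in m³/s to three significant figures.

0.273 m³/s

A = z·y² = 1.1×0.76² = 0.6354 m²
P = 2y√(1+z²) = 2×0.76×√(1+1.1²) = 2.260 m
R = A/P = 0.6354/2.260 = 0.2812 m
Q = (1/n)·A·R^(2/3)·S^(1/2) = (1/0.023) × 0.6354 × 0.2812^(2/3) × 0.00053^(1/2) = 0.2730 m³/s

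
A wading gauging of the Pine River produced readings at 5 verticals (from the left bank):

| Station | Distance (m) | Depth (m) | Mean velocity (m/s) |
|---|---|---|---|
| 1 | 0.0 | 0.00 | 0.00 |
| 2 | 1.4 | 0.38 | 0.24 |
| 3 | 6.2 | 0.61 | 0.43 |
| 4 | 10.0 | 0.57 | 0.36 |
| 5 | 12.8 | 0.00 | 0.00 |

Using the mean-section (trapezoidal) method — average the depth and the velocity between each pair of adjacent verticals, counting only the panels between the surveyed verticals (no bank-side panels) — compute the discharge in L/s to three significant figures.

1860 L/s

Panel 1-2: Δb = 1.4 m, d̄ = (0.00+0.38)/2 = 0.19, v̄ = (0.00+0.24)/2 = 0.12 → q = 1.4×0.19×0.12 = 0.03192 m³/s
Panel 2-3: Δb = 4.8 m, d̄ = (0.38+0.61)/2 = 0.495, v̄ = (0.24+0.43)/2 = 0.335 → q = 4.8×0.495×0.335 = 0.7960 m³/s
Panel 3-4: Δb = 3.8 m, d̄ = (0.61+0.57)/2 = 0.59, v̄ = (0.43+0.36)/2 = 0.395 → q = 3.8×0.59×0.395 = 0.8856 m³/s
Panel 4-5: Δb = 2.8 m, d̄ = (0.57+0.00)/2 = 0.285, v̄ = (0.36+0.00)/2 = 0.18 → q = 2.8×0.285×0.18 = 0.1436 m³/s
Q = Σ q = 1.857 m³/s
= 1.857 × 1000 = 1857 L/s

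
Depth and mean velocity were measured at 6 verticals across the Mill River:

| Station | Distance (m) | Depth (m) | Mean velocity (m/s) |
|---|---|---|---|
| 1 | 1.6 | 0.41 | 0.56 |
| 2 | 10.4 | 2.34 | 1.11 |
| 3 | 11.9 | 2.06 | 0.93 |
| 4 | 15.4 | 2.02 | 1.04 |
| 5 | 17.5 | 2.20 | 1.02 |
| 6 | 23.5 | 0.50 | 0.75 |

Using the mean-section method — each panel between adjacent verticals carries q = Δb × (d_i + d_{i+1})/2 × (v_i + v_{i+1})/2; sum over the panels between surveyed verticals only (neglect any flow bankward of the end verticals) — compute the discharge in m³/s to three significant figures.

32.2 m³/s

Panel 1-2: Δb = 8.8 m, d̄ = (0.41+2.34)/2 = 1.375, v̄ = (0.56+1.11)/2 = 0.835 → q = 8.8×1.375×0.835 = 10.10 m³/s
Panel 2-3: Δb = 1.5 m, d̄ = (2.34+2.06)/2 = 2.2, v̄ = (1.11+0.93)/2 = 1.02 → q = 1.5×2.2×1.02 = 3.366 m³/s
Panel 3-4: Δb = 3.5 m, d̄ = (2.06+2.02)/2 = 2.04, v̄ = (0.93+1.04)/2 = 0.985 → q = 3.5×2.04×0.985 = 7.033 m³/s
Panel 4-5: Δb = 2.1 m, d̄ = (2.02+2.20)/2 = 2.11, v̄ = (1.04+1.02)/2 = 1.03 → q = 2.1×2.11×1.03 = 4.564 m³/s
Panel 5-6: Δb = 6 m, d̄ = (2.20+0.50)/2 = 1.35, v̄ = (1.02+0.75)/2 = 0.885 → q = 6×1.35×0.885 = 7.169 m³/s
Q = Σ q = 32.23 m³/s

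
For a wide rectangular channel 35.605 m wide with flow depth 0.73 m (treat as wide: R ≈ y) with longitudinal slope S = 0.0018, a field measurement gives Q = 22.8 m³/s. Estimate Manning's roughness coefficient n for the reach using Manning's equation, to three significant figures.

A = b·y = 35.605 × 0.73 = 25.99 m²
Wide channel: R ≈ y = 0.73 m
n = (1/Q)·A·R^(2/3)·S^(1/2) = (1/22.8) × 25.99 × 0.8107 × 0.04243 = 0.03921

0.0392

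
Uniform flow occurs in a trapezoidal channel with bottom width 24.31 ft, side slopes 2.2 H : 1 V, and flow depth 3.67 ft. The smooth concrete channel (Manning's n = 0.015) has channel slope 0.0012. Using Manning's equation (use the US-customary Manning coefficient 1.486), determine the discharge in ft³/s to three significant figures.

A = (b + z·y)·y = (24.31 + 2.2×3.67)×3.67 = 118.8 ft²
P = b + 2y√(1+z²) = 24.31 + 2×3.67×√(1+2.2²) = 42.05 ft
R = A/P = 118.8/42.05 = 2.827 ft
Q = (1.486/n)·A·R^(2/3)·S^(1/2) = (1.486/0.015) × 118.8 × 2.827^(2/3) × 0.0012^(1/2) = 815.4 ft³/s

815 ft³/s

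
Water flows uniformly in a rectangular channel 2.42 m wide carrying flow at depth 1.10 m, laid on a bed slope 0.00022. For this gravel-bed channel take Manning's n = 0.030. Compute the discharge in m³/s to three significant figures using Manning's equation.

A = b·y = 2.42 × 1.10 = 2.662 m²
P = b + 2y = 2.42 + 2×1.10 = 4.620 m
R = A/P = 2.662/4.620 = 0.5762 m
Q = (1/n)·A·R^(2/3)·S^(1/2) = (1/0.030) × 2.662 × 0.5762^(2/3) × 0.00022^(1/2) = 0.9113 m³/s

0.911 m³/s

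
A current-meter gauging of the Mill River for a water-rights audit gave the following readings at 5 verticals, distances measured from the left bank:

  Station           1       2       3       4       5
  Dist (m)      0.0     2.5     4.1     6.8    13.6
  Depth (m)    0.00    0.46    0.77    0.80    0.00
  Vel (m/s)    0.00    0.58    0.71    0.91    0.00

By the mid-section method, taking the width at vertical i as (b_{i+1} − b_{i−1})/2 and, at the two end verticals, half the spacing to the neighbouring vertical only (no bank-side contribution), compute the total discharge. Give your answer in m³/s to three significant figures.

5.18 m³/s

w_2 = (4.1 − 0.0)/2 = 2.05 m; q_2 = 0.58 × 0.46 × 2.05 = 0.5469 m³/s
w_3 = (6.8 − 2.5)/2 = 2.15 m; q_3 = 0.71 × 0.77 × 2.15 = 1.175 m³/s
w_4 = (13.6 − 4.1)/2 = 4.75 m; q_4 = 0.91 × 0.80 × 4.75 = 3.458 m³/s
Stations 1, 5 contribute zero (depth or velocity is 0).
Q = Σ qᵢ = 5.180 m³/s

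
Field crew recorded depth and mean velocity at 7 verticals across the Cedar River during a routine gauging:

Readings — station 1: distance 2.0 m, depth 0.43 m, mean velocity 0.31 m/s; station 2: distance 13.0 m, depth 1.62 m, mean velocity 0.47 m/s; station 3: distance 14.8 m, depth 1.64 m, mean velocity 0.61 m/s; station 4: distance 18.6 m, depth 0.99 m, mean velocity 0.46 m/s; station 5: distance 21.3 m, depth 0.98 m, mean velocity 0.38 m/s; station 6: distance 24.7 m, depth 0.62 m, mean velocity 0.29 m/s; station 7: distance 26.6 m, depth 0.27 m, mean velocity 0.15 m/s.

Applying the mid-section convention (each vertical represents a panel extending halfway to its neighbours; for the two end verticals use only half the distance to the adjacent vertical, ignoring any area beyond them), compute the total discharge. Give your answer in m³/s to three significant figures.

11.5 m³/s

w_1 = (13.0 − 2.0)/2 = 5.5 m; q_1 = 0.31 × 0.43 × 5.5 = 0.7332 m³/s
w_2 = (14.8 − 2.0)/2 = 6.4 m; q_2 = 0.47 × 1.62 × 6.4 = 4.873 m³/s
w_3 = (18.6 − 13.0)/2 = 2.8 m; q_3 = 0.61 × 1.64 × 2.8 = 2.801 m³/s
w_4 = (21.3 − 14.8)/2 = 3.25 m; q_4 = 0.46 × 0.99 × 3.25 = 1.480 m³/s
w_5 = (24.7 − 18.6)/2 = 3.05 m; q_5 = 0.38 × 0.98 × 3.05 = 1.136 m³/s
w_6 = (26.6 − 21.3)/2 = 2.65 m; q_6 = 0.29 × 0.62 × 2.65 = 0.4765 m³/s
w_7 = (26.6 − 24.7)/2 = 0.95 m; q_7 = 0.15 × 0.27 × 0.95 = 0.03848 m³/s
Q = Σ qᵢ = 11.54 m³/s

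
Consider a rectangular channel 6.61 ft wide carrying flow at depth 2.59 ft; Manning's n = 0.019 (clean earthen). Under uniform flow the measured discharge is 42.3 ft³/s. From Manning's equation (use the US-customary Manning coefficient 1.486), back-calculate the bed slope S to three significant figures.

A = b·y = 6.61 × 2.59 = 17.12 ft²
P = b + 2y = 6.61 + 2×2.59 = 11.79 ft
R = A/P = 17.12/11.79 = 1.452 ft
S = (Q·n / (1.486·A·R^(2/3)))² = (42.3×0.019 / (1.486×17.12×1.282))² = 0.0006070

0.000607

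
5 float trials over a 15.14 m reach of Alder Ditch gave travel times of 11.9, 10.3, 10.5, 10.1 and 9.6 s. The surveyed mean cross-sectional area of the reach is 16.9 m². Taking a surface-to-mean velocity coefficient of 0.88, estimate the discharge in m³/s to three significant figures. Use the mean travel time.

t̄ = (11.9 + 10.3 + 10.5 + 10.1 + 9.6) / 5 = 10.48 s
v_surface = L / t̄ = 15.14 / 10.48 = 1.445 m/s
v_mean = 0.88 × 1.445 = 1.271 m/s
Q = A × v_mean = 16.9 × 1.271 = 21.48 m³/s

21.5 m³/s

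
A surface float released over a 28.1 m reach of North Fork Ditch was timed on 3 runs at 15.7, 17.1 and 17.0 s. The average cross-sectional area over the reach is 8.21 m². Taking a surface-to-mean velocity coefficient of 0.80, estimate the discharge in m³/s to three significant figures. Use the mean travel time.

11.1 m³/s

t̄ = (15.7 + 17.1 + 17.0) / 3 = 16.6 s
v_surface = L / t̄ = 28.1 / 16.6 = 1.693 m/s
v_mean = 0.80 × 1.693 = 1.354 m/s
Q = A × v_mean = 8.21 × 1.354 = 11.12 m³/s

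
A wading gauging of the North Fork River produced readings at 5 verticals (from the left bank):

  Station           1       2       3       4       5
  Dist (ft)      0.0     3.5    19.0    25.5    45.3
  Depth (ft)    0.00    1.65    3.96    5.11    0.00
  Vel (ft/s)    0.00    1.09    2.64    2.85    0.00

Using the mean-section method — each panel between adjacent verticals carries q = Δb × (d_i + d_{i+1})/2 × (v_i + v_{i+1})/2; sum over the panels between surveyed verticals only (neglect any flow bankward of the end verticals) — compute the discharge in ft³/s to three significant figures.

236 ft³/s

Panel 1-2: Δb = 3.5 ft, d̄ = (0.00+1.65)/2 = 0.825, v̄ = (0.00+1.09)/2 = 0.545 → q = 3.5×0.825×0.545 = 1.574 ft³/s
Panel 2-3: Δb = 15.5 ft, d̄ = (1.65+3.96)/2 = 2.805, v̄ = (1.09+2.64)/2 = 1.865 → q = 15.5×2.805×1.865 = 81.09 ft³/s
Panel 3-4: Δb = 6.5 ft, d̄ = (3.96+5.11)/2 = 4.535, v̄ = (2.64+2.85)/2 = 2.745 → q = 6.5×4.535×2.745 = 80.92 ft³/s
Panel 4-5: Δb = 19.8 ft, d̄ = (5.11+0.00)/2 = 2.555, v̄ = (2.85+0.00)/2 = 1.425 → q = 19.8×2.555×1.425 = 72.09 ft³/s
Q = Σ q = 235.7 ft³/s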